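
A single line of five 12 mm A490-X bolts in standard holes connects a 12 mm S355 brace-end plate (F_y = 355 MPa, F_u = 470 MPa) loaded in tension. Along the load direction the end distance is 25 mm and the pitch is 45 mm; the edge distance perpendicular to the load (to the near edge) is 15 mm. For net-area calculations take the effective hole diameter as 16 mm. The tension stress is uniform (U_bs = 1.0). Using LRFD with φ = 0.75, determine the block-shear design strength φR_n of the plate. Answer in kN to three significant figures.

Shear plane L_v = 25 + 4·45 = 205 mm; A_gv = 205 × 12 = 2460 mm².
A_nv = (205 − 4.5·16) × 12 = 1596 mm².
A_nt = (15 − 0.5·16) × 12 = 84 mm².
0.6 F_u A_nv = 450.1 kN; 0.6 F_y A_gv = 524 kN → shear rupture governs the shear term.
R_n = 450.1 + 1.0 × 470 × 84 / 1000 = 489.6 kN.
Design strength φR_n = 0.75 × 489.6 = 367 kN.

367 kN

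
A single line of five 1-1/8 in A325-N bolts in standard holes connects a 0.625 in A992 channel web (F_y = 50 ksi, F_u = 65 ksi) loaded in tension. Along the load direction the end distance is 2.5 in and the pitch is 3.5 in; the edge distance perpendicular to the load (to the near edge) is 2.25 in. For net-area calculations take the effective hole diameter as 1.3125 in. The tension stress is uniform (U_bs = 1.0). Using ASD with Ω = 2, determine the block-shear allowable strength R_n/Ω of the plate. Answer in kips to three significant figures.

Shear plane L_v = 2.5 + 4·3.5 = 16.5 in; A_gv = 16.5 × 0.625 = 10.31 in².
A_nv = (16.5 − 4.5·1.3125) × 0.625 = 6.621 in².
A_nt = (2.25 − 0.5·1.3125) × 0.625 = 0.9961 in².
0.6 F_u A_nv = 258.2 kips; 0.6 F_y A_gv = 309.4 kips → shear rupture governs the shear term.
R_n = 258.2 + 1.0 × 65 × 0.9961 = 323 kips.
Allowable strength R_n/Ω = 323 / 2 = 161 kips.

161 kips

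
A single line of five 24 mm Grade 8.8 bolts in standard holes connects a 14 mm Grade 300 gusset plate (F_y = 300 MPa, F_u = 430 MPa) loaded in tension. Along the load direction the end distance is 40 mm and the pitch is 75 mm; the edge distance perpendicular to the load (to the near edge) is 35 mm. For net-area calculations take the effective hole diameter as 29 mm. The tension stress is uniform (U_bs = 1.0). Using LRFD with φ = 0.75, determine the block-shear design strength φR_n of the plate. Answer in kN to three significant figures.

660 kN

Shear plane L_v = 40 + 4·75 = 340 mm; A_gv = 340 × 14 = 4760 mm².
A_nv = (340 − 4.5·29) × 14 = 2933 mm².
A_nt = (35 − 0.5·29) × 14 = 287 mm².
0.6 F_u A_nv = 756.7 kN; 0.6 F_y A_gv = 856.8 kN → shear rupture governs the shear term.
R_n = 756.7 + 1.0 × 430 × 287 / 1000 = 880.1 kN.
Design strength φR_n = 0.75 × 880.1 = 660 kN.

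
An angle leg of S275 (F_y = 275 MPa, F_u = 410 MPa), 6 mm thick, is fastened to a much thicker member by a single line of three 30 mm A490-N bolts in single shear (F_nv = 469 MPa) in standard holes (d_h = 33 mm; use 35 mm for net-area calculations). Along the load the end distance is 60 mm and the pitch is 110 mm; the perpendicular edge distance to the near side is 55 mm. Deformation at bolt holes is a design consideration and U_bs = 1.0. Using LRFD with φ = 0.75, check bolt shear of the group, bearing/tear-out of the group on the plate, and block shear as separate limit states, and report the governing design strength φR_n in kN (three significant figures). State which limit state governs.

277 kN (block shear governs)

Bolt shear: A_b = π·30²/4 = 706.9 mm²; R_n = 469 × 706.9 × 3 × 1 / 1000 = 994.5 kN → 0.75 × 994.5 = 746 kN.
Bearing: edge l_c = 43.5, r_n = 128.4 kN; interior l_c = 77, r_n = 177.1 kN; R_n = 128.4 + 2·177.1 = 482.7 kN → 362 kN.
Block shear: A_gv = 1680, A_nv = 1155, A_nt = 225 mm²; R_n = min(0.6F_uA_nv, 0.6F_yA_gv) + U_bs·F_u·A_nt = 369.4 kN → 277 kN.
Block shear governs: 277 kN.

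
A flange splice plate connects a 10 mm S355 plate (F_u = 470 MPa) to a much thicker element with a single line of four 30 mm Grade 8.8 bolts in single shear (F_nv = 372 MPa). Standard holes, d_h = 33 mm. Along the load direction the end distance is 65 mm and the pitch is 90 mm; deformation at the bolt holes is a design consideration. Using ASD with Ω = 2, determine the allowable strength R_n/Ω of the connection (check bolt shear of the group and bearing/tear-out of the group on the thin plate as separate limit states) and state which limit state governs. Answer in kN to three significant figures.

526 kN (bolt shear governs)

Bolt shear: A_b = π·30²/4 = 706.9 mm²; R_n = 372 × 706.9 × 4 × 1 / 1000 = 1052 kN → 1052 / 2 = 526 kN.
Bearing (1.2 l_c t F_u ≤ 2.4 d t F_u): upper limit = 2.4·30·10·470 / 1000 = 338.4 kN.
  Edge l_c = 65 − 33/2 = 48.5 → r_n = 273.5 kN; interior l_c = 90 − 33 = 57 → r_n = 321.5 kN.
  R_n,bearing = 1·273.5 + 3·321.5 = 1238 kN → 1238 / 2 = 619 kN.
Bolt shear governs: 526 kN.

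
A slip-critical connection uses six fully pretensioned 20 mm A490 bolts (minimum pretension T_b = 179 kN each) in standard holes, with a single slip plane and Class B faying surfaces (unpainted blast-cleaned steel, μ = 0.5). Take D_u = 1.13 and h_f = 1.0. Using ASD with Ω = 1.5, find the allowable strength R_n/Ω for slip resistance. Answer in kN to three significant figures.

R_n = μ · D_u · h_f · T_b · n_s · n_b = 0.5 × 1.13 × 1.0 × 179 × 1 × 6 = 606.8 kN.
Allowable strength R_n/Ω = 606.8 / 1.5 = 405 kN.

405 kN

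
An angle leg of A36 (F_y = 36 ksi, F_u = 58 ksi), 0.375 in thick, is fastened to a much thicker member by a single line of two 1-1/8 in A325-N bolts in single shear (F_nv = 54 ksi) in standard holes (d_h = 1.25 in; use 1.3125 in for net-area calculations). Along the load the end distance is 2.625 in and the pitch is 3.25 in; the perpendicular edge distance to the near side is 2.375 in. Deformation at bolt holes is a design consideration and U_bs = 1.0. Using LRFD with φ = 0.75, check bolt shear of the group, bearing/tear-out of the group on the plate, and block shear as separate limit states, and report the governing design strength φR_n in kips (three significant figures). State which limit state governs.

Bolt shear: A_b = π·1.125²/4 = 0.994 in²; R_n = 54 × 0.994 × 2 × 1 = 107.4 kips → 0.75 × 107.4 = 80.5 kips.
Bearing: edge l_c = 2, r_n = 52.2 kips; interior l_c = 2, r_n = 52.2 kips; R_n = 52.2 + 1·52.2 = 104.4 kips → 78.3 kips.
Block shear: A_gv = 2.203, A_nv = 1.465, A_nt = 0.6445 in²; R_n = min(0.6F_uA_nv, 0.6F_yA_gv) + U_bs·F_u·A_nt = 84.97 kips → 63.7 kips.
Block shear governs: 63.7 kips.

63.7 kips (block shear governs)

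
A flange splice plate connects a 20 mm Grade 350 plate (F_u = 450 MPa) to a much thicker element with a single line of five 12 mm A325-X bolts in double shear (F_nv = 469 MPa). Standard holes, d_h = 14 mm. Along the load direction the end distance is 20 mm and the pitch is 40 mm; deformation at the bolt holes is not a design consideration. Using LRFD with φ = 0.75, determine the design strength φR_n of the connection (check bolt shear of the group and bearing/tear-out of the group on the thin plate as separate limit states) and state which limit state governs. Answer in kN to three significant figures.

Bolt shear: A_b = π·12²/4 = 113.1 mm²; R_n = 469 × 113.1 × 5 × 2 / 1000 = 530.4 kN → 0.75 × 530.4 = 398 kN.
Bearing (1.5 l_c t F_u ≤ 3.0 d t F_u): upper limit = 3.0·12·20·450 / 1000 = 324 kN.
  Edge l_c = 20 − 14/2 = 13 → r_n = 175.5 kN; interior l_c = 40 − 14 = 26 → r_n = 324 kN.
  R_n,bearing = 1·175.5 + 4·324 = 1472 kN → 0.75 × 1472 = 1100 kN.
Bolt shear governs: 398 kN.

398 kN (bolt shear governs)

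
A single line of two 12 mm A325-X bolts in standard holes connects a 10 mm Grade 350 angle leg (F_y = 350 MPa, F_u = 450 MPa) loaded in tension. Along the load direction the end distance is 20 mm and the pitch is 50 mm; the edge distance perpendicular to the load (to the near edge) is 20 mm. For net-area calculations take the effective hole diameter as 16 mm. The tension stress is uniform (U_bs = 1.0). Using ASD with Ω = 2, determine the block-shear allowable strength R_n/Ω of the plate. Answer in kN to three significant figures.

Shear plane L_v = 20 + 1·50 = 70 mm; A_gv = 70 × 10 = 700 mm².
A_nv = (70 − 1.5·16) × 10 = 460 mm².
A_nt = (20 − 0.5·16) × 10 = 120 mm².
0.6 F_u A_nv = 124.2 kN; 0.6 F_y A_gv = 147 kN → shear rupture governs the shear term.
R_n = 124.2 + 1.0 × 450 × 120 / 1000 = 178.2 kN.
Allowable strength R_n/Ω = 178.2 / 2 = 89.1 kN.

89.1 kN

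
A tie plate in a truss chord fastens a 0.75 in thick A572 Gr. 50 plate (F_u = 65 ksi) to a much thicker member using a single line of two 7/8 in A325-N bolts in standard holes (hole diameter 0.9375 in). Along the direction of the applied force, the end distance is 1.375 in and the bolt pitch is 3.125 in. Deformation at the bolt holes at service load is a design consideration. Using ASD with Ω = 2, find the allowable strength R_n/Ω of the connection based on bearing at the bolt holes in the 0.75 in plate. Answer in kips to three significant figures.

77.7 kips

Per bolt r_n = 1.2 l_c t F_u ≤ 2.4 d t F_u; upper limit = 2.4 × 0.875 × 0.75 × 65 = 102.4 kips.
Edge bolt: l_c = 1.375 − 0.9375/2 = 0.9062 in → 1.2 × 0.9062 × 0.75 × 65 = 53.02 → r_n = 53.02 kips.
Interior bolts: l_c = 3.125 − 0.9375 = 2.188 in → 1.2 × 2.188 × 0.75 × 65 = 128 → r_n = 102.4 kips.
R_n = 1 × 53.02 + 1 × 102.4 = 155.4 kips.
Allowable strength R_n/Ω = 155.4 / 2 = 77.7 kips.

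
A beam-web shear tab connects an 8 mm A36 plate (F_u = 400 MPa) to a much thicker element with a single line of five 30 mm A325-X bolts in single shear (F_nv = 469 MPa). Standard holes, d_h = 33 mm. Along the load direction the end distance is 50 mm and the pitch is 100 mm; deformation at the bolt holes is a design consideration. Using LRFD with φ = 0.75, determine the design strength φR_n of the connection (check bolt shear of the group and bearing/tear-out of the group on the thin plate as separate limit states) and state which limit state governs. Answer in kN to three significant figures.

788 kN (bearing governs)

Bolt shear: A_b = π·30²/4 = 706.9 mm²; R_n = 469 × 706.9 × 5 × 1 / 1000 = 1658 kN → 0.75 × 1658 = 1240 kN.
Bearing (1.2 l_c t F_u ≤ 2.4 d t F_u): upper limit = 2.4·30·8·400 / 1000 = 230.4 kN.
  Edge l_c = 50 − 33/2 = 33.5 → r_n = 128.6 kN; interior l_c = 100 − 33 = 67 → r_n = 230.4 kN.
  R_n,bearing = 1·128.6 + 4·230.4 = 1050 kN → 0.75 × 1050 = 788 kN.
Bearing governs: 788 kN.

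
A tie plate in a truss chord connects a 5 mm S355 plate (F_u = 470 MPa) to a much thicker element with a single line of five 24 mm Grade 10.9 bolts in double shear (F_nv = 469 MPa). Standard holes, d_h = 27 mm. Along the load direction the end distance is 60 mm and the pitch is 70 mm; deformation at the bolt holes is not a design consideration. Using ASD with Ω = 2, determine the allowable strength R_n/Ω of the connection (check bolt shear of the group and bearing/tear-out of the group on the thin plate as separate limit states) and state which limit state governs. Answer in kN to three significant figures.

Bolt shear: A_b = π·24²/4 = 452.4 mm²; R_n = 469 × 452.4 × 5 × 2 / 1000 = 2122 kN → 2122 / 2 = 1060 kN.
Bearing (1.5 l_c t F_u ≤ 3.0 d t F_u): upper limit = 3.0·24·5·470 / 1000 = 169.2 kN.
  Edge l_c = 60 − 27/2 = 46.5 → r_n = 163.9 kN; interior l_c = 70 − 27 = 43 → r_n = 151.6 kN.
  R_n,bearing = 1·163.9 + 4·151.6 = 770.2 kN → 770.2 / 2 = 385 kN.
Bearing governs: 385 kN.

385 kN (bearing governs)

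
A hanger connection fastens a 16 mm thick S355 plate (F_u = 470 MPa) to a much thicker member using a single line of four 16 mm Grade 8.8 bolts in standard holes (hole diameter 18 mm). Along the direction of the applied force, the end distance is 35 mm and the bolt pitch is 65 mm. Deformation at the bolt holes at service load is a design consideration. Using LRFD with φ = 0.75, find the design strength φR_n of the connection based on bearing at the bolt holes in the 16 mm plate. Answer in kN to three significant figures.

826 kN

Per bolt r_n = 1.2 l_c t F_u ≤ 2.4 d t F_u; upper limit = 2.4 × 16 × 16 × 470 / 1000 = 288.8 kN.
Edge bolt: l_c = 35 − 18/2 = 26 mm → 1.2 × 26 × 16 × 470 / 1000 = 234.6 → r_n = 234.6 kN.
Interior bolts: l_c = 65 − 18 = 47 mm → 1.2 × 47 × 16 × 470 / 1000 = 424.1 → r_n = 288.8 kN.
R_n = 1 × 234.6 + 3 × 288.8 = 1101 kN.
Design strength φR_n = 0.75 × 1101 = 826 kN.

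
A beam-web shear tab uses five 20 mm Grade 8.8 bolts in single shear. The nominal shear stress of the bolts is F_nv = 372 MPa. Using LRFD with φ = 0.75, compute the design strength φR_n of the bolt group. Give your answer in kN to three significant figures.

438 kN

A_b = π × 20² / 4 = 314.2 mm².
R_n = F_nv · A_b · n · n_s = 372 × 314.2 × 5 × 1 / 1000 = 584.3 kN.
Design strength φR_n = 0.75 × 584.3 = 438 kN.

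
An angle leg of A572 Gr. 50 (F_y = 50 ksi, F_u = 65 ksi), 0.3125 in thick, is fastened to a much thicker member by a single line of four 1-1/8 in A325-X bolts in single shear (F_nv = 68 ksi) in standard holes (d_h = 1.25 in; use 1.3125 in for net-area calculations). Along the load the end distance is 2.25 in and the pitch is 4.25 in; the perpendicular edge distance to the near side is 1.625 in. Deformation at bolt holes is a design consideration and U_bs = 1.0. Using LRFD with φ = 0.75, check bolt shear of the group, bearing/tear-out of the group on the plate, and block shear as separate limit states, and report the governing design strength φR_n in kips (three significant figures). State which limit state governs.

110 kips (block shear governs)

Bolt shear: A_b = π·1.125²/4 = 0.994 in²; R_n = 68 × 0.994 × 4 × 1 = 270.4 kips → 0.75 × 270.4 = 203 kips.
Bearing: edge l_c = 1.625, r_n = 39.61 kips; interior l_c = 3, r_n = 54.84 kips; R_n = 39.61 + 3·54.84 = 204.1 kips → 153 kips.
Block shear: A_gv = 4.688, A_nv = 3.252, A_nt = 0.3027 in²; R_n = min(0.6F_uA_nv, 0.6F_yA_gv) + U_bs·F_u·A_nt = 146.5 kips → 110 kips.
Block shear governs: 110 kips.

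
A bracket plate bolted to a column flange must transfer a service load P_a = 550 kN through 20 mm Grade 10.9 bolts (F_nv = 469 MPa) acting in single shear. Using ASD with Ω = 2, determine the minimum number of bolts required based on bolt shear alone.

8 bolts

A_b = π·20²/4 = 314.2 mm².
Per-bolt allowable strength R_n/Ω = 469 × 314.2 × 1 / 1000 / 2 = 73.67 kN.
n ≥ 550 / 73.67 = 7.466 → use 8 bolts.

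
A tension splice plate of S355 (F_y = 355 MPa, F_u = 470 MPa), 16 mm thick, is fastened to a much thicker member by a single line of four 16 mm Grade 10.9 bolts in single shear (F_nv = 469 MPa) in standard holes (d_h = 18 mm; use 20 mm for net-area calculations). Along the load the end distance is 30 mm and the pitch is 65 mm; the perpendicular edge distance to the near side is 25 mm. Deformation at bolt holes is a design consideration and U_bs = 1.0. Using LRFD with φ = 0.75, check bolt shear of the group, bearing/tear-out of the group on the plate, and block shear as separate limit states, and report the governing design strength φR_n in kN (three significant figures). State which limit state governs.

Bolt shear: A_b = π·16²/4 = 201.1 mm²; R_n = 469 × 201.1 × 4 × 1 / 1000 = 377.2 kN → 0.75 × 377.2 = 283 kN.
Bearing: edge l_c = 21, r_n = 189.5 kN; interior l_c = 47, r_n = 288.8 kN; R_n = 189.5 + 3·288.8 = 1056 kN → 792 kN.
Block shear: A_gv = 3600, A_nv = 2480, A_nt = 240 mm²; R_n = min(0.6F_uA_nv, 0.6F_yA_gv) + U_bs·F_u·A_nt = 812.2 kN → 609 kN.
Bolt shear governs: 283 kN.

283 kN (bolt shear governs)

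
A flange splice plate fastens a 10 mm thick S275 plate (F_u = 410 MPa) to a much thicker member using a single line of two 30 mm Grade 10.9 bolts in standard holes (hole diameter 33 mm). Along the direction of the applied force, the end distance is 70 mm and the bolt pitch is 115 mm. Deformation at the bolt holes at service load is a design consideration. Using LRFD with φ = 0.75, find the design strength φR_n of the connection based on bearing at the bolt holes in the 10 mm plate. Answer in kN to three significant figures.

Per bolt r_n = 1.2 l_c t F_u ≤ 2.4 d t F_u; upper limit = 2.4 × 30 × 10 × 410 / 1000 = 295.2 kN.
Edge bolt: l_c = 70 − 33/2 = 53.5 mm → 1.2 × 53.5 × 10 × 410 / 1000 = 263.2 → r_n = 263.2 kN.
Interior bolts: l_c = 115 − 33 = 82 mm → 1.2 × 82 × 10 × 410 / 1000 = 403.4 → r_n = 295.2 kN.
R_n = 1 × 263.2 + 1 × 295.2 = 558.4 kN.
Design strength φR_n = 0.75 × 558.4 = 419 kN.

419 kN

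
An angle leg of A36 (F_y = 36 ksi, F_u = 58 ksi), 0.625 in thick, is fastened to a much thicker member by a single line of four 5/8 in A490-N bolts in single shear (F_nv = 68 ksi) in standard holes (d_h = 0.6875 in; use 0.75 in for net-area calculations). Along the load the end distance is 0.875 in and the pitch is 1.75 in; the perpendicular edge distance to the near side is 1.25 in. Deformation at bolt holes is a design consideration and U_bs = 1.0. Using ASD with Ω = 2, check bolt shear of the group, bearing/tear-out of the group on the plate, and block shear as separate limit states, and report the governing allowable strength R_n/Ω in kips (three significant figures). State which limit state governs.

Bolt shear: A_b = π·0.625²/4 = 0.3068 in²; R_n = 68 × 0.3068 × 4 × 1 = 83.45 kips → 83.45 / 2 = 41.7 kips.
Bearing: edge l_c = 0.5312, r_n = 23.11 kips; interior l_c = 1.062, r_n = 46.22 kips; R_n = 23.11 + 3·46.22 = 161.8 kips → 80.9 kips.
Block shear: A_gv = 3.828, A_nv = 2.188, A_nt = 0.5469 in²; R_n = min(0.6F_uA_nv, 0.6F_yA_gv) + U_bs·F_u·A_nt = 107.8 kips → 53.9 kips.
Bolt shear governs: 41.7 kips.

41.7 kips (bolt shear governs)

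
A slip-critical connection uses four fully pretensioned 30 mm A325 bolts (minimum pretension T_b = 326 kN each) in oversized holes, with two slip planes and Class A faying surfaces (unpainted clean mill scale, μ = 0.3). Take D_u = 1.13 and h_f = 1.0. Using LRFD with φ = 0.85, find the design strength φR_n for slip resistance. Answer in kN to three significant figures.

751 kN

R_n = μ · D_u · h_f · T_b · n_s · n_b = 0.3 × 1.13 × 1.0 × 326 × 2 × 4 = 884.1 kN.
Design strength φR_n = 0.85 × 884.1 = 751 kN.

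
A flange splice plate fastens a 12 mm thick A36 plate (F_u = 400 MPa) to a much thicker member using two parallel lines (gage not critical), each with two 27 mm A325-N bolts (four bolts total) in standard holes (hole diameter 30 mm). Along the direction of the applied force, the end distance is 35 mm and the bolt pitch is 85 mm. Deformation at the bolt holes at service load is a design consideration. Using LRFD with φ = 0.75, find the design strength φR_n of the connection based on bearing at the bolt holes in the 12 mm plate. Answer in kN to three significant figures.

Per bolt r_n = 1.2 l_c t F_u ≤ 2.4 d t F_u; upper limit = 2.4 × 27 × 12 × 400 / 1000 = 311 kN.
Edge bolt: l_c = 35 − 30/2 = 20 mm → 1.2 × 20 × 12 × 400 / 1000 = 115.2 → r_n = 115.2 kN.
Interior bolts: l_c = 85 − 30 = 55 mm → 1.2 × 55 × 12 × 400 / 1000 = 316.8 → r_n = 311 kN.
R_n = 2 × 115.2 + 2 × 311 = 852.5 kN.
Design strength φR_n = 0.75 × 852.5 = 639 kN.

639 kN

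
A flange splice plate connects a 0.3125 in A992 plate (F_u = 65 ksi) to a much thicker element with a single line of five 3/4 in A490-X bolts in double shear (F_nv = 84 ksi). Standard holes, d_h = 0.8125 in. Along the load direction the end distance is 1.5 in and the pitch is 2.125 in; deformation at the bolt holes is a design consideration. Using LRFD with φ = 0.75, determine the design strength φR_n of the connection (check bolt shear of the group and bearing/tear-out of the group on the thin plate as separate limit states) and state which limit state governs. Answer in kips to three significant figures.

Bolt shear: A_b = π·0.75²/4 = 0.4418 in²; R_n = 84 × 0.4418 × 5 × 2 = 371.1 kips → 0.75 × 371.1 = 278 kips.
Bearing (1.2 l_c t F_u ≤ 2.4 d t F_u): upper limit = 2.4·0.75·0.3125·65 = 36.56 kips.
  Edge l_c = 1.5 − 0.8125/2 = 1.094 → r_n = 26.66 kips; interior l_c = 2.125 − 0.8125 = 1.312 → r_n = 31.99 kips.
  R_n,bearing = 1·26.66 + 4·31.99 = 154.6 kips → 0.75 × 154.6 = 116 kips.
Bearing governs: 116 kips.

116 kips (bearing governs)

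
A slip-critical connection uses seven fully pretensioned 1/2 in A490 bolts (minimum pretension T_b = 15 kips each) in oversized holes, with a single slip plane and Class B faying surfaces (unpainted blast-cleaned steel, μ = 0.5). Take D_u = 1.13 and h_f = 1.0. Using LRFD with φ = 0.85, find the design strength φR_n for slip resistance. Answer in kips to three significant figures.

R_n = μ · D_u · h_f · T_b · n_s · n_b = 0.5 × 1.13 × 1.0 × 15 × 1 × 7 = 59.32 kips.
Design strength φR_n = 0.85 × 59.32 = 50.4 kips.

50.4 kips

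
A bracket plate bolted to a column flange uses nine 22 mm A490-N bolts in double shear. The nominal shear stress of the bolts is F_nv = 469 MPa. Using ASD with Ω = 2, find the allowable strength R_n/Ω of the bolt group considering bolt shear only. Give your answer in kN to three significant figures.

1600 kN

A_b = π × 22² / 4 = 380.1 mm².
R_n = F_nv · A_b · n · n_s = 469 × 380.1 × 9 × 2 / 1000 = 3209 kN.
Allowable strength R_n/Ω = 3209 / 2 = 1600 kN.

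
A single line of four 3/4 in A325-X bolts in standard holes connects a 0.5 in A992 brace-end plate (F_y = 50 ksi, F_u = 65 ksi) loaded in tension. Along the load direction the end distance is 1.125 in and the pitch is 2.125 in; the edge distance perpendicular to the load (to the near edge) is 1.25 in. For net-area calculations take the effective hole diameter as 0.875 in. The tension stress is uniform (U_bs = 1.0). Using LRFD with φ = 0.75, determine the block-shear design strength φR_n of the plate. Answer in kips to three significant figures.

Shear plane L_v = 1.125 + 3·2.125 = 7.5 in; A_gv = 7.5 × 0.5 = 3.75 in².
A_nv = (7.5 − 3.5·0.875) × 0.5 = 2.219 in².
A_nt = (1.25 − 0.5·0.875) × 0.5 = 0.4062 in².
0.6 F_u A_nv = 86.53 kips; 0.6 F_y A_gv = 112.5 kips → shear rupture governs the shear term.
R_n = 86.53 + 1.0 × 65 × 0.4062 = 112.9 kips.
Design strength φR_n = 0.75 × 112.9 = 84.7 kips.

84.7 kips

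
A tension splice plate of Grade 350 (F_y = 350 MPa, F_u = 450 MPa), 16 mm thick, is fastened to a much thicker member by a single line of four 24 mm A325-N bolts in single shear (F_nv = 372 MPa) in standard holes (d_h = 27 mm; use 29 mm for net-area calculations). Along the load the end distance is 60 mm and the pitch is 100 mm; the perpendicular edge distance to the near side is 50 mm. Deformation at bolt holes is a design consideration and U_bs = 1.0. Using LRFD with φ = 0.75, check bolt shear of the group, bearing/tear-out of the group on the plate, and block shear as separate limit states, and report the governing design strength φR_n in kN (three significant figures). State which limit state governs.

505 kN (bolt shear governs)

Bolt shear: A_b = π·24²/4 = 452.4 mm²; R_n = 372 × 452.4 × 4 × 1 / 1000 = 673.2 kN → 0.75 × 673.2 = 505 kN.
Bearing: edge l_c = 46.5, r_n = 401.8 kN; interior l_c = 73, r_n = 414.7 kN; R_n = 401.8 + 3·414.7 = 1646 kN → 1230 kN.
Block shear: A_gv = 5760, A_nv = 4136, A_nt = 568 mm²; R_n = min(0.6F_uA_nv, 0.6F_yA_gv) + U_bs·F_u·A_nt = 1372 kN → 1030 kN.
Bolt shear governs: 505 kN.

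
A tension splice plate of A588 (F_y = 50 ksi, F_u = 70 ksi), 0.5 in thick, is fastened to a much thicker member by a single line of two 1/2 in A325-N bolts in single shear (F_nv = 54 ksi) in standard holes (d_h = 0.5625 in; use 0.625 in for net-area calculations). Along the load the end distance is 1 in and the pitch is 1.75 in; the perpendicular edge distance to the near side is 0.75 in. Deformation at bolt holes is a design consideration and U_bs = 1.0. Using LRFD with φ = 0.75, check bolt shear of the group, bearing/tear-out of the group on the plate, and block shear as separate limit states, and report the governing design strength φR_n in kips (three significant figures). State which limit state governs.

15.9 kips (bolt shear governs)

Bolt shear: A_b = π·0.5²/4 = 0.1963 in²; R_n = 54 × 0.1963 × 2 × 1 = 21.21 kips → 0.75 × 21.21 = 15.9 kips.
Bearing: edge l_c = 0.7188, r_n = 30.19 kips; interior l_c = 1.188, r_n = 42 kips; R_n = 30.19 + 1·42 = 72.19 kips → 54.1 kips.
Block shear: A_gv = 1.375, A_nv = 0.9062, A_nt = 0.2188 in²; R_n = min(0.6F_uA_nv, 0.6F_yA_gv) + U_bs·F_u·A_nt = 53.38 kips → 40 kips.
Bolt shear governs: 15.9 kips.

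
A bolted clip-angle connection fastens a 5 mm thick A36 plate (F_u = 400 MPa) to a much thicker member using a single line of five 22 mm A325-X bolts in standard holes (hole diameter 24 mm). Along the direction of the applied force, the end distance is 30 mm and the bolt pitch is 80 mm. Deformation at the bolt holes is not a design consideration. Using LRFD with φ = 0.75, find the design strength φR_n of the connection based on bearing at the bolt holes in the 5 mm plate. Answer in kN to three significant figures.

Per bolt r_n = 1.5 l_c t F_u ≤ 3.0 d t F_u; upper limit = 3.0 × 22 × 5 × 400 / 1000 = 132 kN.
Edge bolt: l_c = 30 − 24/2 = 18 mm → 1.5 × 18 × 5 × 400 / 1000 = 54 → r_n = 54 kN.
Interior bolts: l_c = 80 − 24 = 56 mm → 1.5 × 56 × 5 × 400 / 1000 = 168 → r_n = 132 kN.
R_n = 1 × 54 + 4 × 132 = 582 kN.
Design strength φR_n = 0.75 × 582 = 436 kN.

436 kN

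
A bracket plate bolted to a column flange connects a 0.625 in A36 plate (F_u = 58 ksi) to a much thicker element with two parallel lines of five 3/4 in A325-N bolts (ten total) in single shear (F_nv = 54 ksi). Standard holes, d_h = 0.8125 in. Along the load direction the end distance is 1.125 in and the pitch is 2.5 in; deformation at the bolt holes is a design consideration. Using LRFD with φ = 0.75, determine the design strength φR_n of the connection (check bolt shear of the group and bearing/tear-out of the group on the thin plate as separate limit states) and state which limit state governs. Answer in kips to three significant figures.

179 kips (bolt shear governs)

Bolt shear: A_b = π·0.75²/4 = 0.4418 in²; R_n = 54 × 0.4418 × 10 × 1 = 238.6 kips → 0.75 × 238.6 = 179 kips.
Bearing (1.2 l_c t F_u ≤ 2.4 d t F_u): upper limit = 2.4·0.75·0.625·58 = 65.25 kips.
  Edge l_c = 1.125 − 0.8125/2 = 0.7188 → r_n = 31.27 kips; interior l_c = 2.5 − 0.8125 = 1.688 → r_n = 65.25 kips.
  R_n,bearing = 2·31.27 + 8·65.25 = 584.5 kips → 0.75 × 584.5 = 438 kips.
Bolt shear governs: 179 kips.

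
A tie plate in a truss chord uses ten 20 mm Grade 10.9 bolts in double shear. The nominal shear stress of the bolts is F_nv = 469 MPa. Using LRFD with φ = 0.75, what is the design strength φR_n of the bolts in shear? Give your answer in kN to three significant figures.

A_b = π × 20² / 4 = 314.2 mm².
R_n = F_nv · A_b · n · n_s = 469 × 314.2 × 10 × 2 / 1000 = 2947 kN.
Design strength φR_n = 0.75 × 2947 = 2210 kN.

2210 kN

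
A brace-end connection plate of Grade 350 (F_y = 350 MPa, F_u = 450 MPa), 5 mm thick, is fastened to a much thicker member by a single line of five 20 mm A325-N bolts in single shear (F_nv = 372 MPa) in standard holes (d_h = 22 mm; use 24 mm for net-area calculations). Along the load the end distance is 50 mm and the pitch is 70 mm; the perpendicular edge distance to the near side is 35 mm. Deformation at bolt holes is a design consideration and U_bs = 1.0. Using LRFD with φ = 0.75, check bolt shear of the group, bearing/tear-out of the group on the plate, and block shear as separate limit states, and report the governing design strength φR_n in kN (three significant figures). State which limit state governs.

Bolt shear: A_b = π·20²/4 = 314.2 mm²; R_n = 372 × 314.2 × 5 × 1 / 1000 = 584.3 kN → 0.75 × 584.3 = 438 kN.
Bearing: edge l_c = 39, r_n = 105.3 kN; interior l_c = 48, r_n = 108 kN; R_n = 105.3 + 4·108 = 537.3 kN → 403 kN.
Block shear: A_gv = 1650, A_nv = 1110, A_nt = 115 mm²; R_n = min(0.6F_uA_nv, 0.6F_yA_gv) + U_bs·F_u·A_nt = 351.4 kN → 264 kN.
Block shear governs: 264 kN.

264 kN (block shear governs)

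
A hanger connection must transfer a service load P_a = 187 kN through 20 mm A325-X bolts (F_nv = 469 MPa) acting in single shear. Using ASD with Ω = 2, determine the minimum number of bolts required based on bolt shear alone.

3 bolts

A_b = π·20²/4 = 314.2 mm².
Per-bolt allowable strength R_n/Ω = 469 × 314.2 × 1 / 1000 / 2 = 73.67 kN.
n ≥ 187 / 73.67 = 2.538 → use 3 bolts.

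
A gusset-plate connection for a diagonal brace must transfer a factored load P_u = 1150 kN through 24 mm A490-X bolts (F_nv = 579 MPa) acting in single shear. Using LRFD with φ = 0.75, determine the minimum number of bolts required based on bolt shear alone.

A_b = π·24²/4 = 452.4 mm².
Per-bolt design strength φR_n = 0.75 × 579 × 452.4 × 1 / 1000 = 196.5 kN.
n ≥ 1150 / 196.5 = 5.854 → use 6 bolts.

6 bolts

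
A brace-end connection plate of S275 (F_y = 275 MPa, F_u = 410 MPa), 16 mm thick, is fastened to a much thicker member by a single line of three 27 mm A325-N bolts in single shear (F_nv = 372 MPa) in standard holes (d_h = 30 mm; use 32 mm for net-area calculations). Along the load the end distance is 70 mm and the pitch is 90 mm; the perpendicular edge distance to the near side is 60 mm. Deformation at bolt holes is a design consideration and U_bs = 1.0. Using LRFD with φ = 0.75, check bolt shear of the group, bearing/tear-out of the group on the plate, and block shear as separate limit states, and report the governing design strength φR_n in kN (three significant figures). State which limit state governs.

479 kN (bolt shear governs)

Bolt shear: A_b = π·27²/4 = 572.6 mm²; R_n = 372 × 572.6 × 3 × 1 / 1000 = 639 kN → 0.75 × 639 = 479 kN.
Bearing: edge l_c = 55, r_n = 425.1 kN; interior l_c = 60, r_n = 425.1 kN; R_n = 425.1 + 2·425.1 = 1275 kN → 956 kN.
Block shear: A_gv = 4000, A_nv = 2720, A_nt = 704 mm²; R_n = min(0.6F_uA_nv, 0.6F_yA_gv) + U_bs·F_u·A_nt = 948.6 kN → 711 kN.
Bolt shear governs: 479 kN.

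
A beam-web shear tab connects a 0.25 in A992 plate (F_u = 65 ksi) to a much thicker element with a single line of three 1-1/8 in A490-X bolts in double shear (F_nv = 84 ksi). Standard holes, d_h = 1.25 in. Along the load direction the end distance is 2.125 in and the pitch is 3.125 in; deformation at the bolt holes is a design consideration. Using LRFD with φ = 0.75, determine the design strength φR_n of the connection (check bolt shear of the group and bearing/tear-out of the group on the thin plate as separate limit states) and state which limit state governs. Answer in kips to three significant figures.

Bolt shear: A_b = π·1.125²/4 = 0.994 in²; R_n = 84 × 0.994 × 3 × 2 = 501 kips → 0.75 × 501 = 376 kips.
Bearing (1.2 l_c t F_u ≤ 2.4 d t F_u): upper limit = 2.4·1.125·0.25·65 = 43.87 kips.
  Edge l_c = 2.125 − 1.25/2 = 1.5 → r_n = 29.25 kips; interior l_c = 3.125 − 1.25 = 1.875 → r_n = 36.56 kips.
  R_n,bearing = 1·29.25 + 2·36.56 = 102.4 kips → 0.75 × 102.4 = 76.8 kips.
Bearing governs: 76.8 kips.

76.8 kips (bearing governs)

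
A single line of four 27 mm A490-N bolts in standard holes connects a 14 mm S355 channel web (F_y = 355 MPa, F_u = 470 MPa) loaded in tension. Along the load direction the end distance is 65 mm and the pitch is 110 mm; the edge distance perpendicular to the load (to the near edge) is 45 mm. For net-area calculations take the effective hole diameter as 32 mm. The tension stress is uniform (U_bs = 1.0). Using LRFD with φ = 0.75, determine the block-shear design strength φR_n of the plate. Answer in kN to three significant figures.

Shear plane L_v = 65 + 3·110 = 395 mm; A_gv = 395 × 14 = 5530 mm².
A_nv = (395 − 3.5·32) × 14 = 3962 mm².
A_nt = (45 − 0.5·32) × 14 = 406 mm².
0.6 F_u A_nv = 1117 kN; 0.6 F_y A_gv = 1178 kN → shear rupture governs the shear term.
R_n = 1117 + 1.0 × 470 × 406 / 1000 = 1308 kN.
Design strength φR_n = 0.75 × 1308 = 981 kN.

981 kN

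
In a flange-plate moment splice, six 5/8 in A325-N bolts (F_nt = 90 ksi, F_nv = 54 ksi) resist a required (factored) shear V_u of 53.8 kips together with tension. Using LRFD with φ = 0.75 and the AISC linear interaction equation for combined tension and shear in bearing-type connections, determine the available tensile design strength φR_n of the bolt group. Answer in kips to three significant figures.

A_b = π·0.625²/4 = 0.3068 in²; f_rv = 53.8 / (6 × 0.3068) = 29.23 ksi.
F'_nt = 1.3 F_nt − (F_nt / φF_nv) f_rv = 1.3·90 − (90/(0.75·54))·29.23 = 52.05 ksi, capped at F_nt → F'_nt = 52.05 ksi.
R_n = F'_nt · A_b · n = 52.05 × 0.3068 × 6 = 95.82 kips.
Design strength φR_n = 0.75 × 95.82 = 71.9 kips.

71.9 kips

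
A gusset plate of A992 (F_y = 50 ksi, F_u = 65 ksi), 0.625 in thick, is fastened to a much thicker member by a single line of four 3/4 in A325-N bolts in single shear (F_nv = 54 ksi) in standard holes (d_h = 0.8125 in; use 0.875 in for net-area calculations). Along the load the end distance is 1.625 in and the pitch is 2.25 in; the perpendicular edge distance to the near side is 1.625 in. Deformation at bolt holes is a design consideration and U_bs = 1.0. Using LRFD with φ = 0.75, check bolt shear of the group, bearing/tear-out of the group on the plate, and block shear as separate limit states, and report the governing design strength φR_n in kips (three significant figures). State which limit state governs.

Bolt shear: A_b = π·0.75²/4 = 0.4418 in²; R_n = 54 × 0.4418 × 4 × 1 = 95.43 kips → 0.75 × 95.43 = 71.6 kips.
Bearing: edge l_c = 1.219, r_n = 59.41 kips; interior l_c = 1.438, r_n = 70.08 kips; R_n = 59.41 + 3·70.08 = 269.6 kips → 202 kips.
Block shear: A_gv = 5.234, A_nv = 3.32, A_nt = 0.7422 in²; R_n = min(0.6F_uA_nv, 0.6F_yA_gv) + U_bs·F_u·A_nt = 177.7 kips → 133 kips.
Bolt shear governs: 71.6 kips.

71.6 kips (bolt shear governs)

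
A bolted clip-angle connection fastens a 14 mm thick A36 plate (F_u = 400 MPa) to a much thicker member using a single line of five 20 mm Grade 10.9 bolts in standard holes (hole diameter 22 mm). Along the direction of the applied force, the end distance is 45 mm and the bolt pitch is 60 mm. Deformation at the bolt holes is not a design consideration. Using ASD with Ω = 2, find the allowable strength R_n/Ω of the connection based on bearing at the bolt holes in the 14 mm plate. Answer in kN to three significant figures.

781 kN

Per bolt r_n = 1.5 l_c t F_u ≤ 3.0 d t F_u; upper limit = 3.0 × 20 × 14 × 400 / 1000 = 336 kN.
Edge bolt: l_c = 45 − 22/2 = 34 mm → 1.5 × 34 × 14 × 400 / 1000 = 285.6 → r_n = 285.6 kN.
Interior bolts: l_c = 60 − 22 = 38 mm → 1.5 × 38 × 14 × 400 / 1000 = 319.2 → r_n = 319.2 kN.
R_n = 1 × 285.6 + 4 × 319.2 = 1562 kN.
Allowable strength R_n/Ω = 1562 / 2 = 781 kN.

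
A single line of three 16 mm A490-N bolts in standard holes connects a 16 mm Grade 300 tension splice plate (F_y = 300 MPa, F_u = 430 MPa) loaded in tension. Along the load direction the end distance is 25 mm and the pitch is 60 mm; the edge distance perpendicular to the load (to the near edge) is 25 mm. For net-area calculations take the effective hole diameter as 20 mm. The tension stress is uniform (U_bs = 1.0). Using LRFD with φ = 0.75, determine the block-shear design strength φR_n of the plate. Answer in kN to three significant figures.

372 kN

Shear plane L_v = 25 + 2·60 = 145 mm; A_gv = 145 × 16 = 2320 mm².
A_nv = (145 − 2.5·20) × 16 = 1520 mm².
A_nt = (25 − 0.5·20) × 16 = 240 mm².
0.6 F_u A_nv = 392.2 kN; 0.6 F_y A_gv = 417.6 kN → shear rupture governs the shear term.
R_n = 392.2 + 1.0 × 430 × 240 / 1000 = 495.4 kN.
Design strength φR_n = 0.75 × 495.4 = 372 kN.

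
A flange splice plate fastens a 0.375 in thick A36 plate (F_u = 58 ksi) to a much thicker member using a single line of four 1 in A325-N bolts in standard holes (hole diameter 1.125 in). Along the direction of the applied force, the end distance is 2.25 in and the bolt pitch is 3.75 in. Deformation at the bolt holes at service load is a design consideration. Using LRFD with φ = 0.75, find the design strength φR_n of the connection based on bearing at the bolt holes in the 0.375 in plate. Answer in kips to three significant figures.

150 kips

Per bolt r_n = 1.2 l_c t F_u ≤ 2.4 d t F_u; upper limit = 2.4 × 1 × 0.375 × 58 = 52.2 kips.
Edge bolt: l_c = 2.25 − 1.125/2 = 1.688 in → 1.2 × 1.688 × 0.375 × 58 = 44.04 → r_n = 44.04 kips.
Interior bolts: l_c = 3.75 − 1.125 = 2.625 in → 1.2 × 2.625 × 0.375 × 58 = 68.51 → r_n = 52.2 kips.
R_n = 1 × 44.04 + 3 × 52.2 = 200.6 kips.
Design strength φR_n = 0.75 × 200.6 = 150 kips.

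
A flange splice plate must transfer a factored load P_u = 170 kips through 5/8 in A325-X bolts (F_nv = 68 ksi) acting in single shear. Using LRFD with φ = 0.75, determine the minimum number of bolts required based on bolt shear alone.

A_b = π·0.625²/4 = 0.3068 in².
Per-bolt design strength φR_n = 0.75 × 68 × 0.3068 × 1 = 15.65 kips.
n ≥ 170 / 15.65 = 10.86 → use 11 bolts.

11 bolts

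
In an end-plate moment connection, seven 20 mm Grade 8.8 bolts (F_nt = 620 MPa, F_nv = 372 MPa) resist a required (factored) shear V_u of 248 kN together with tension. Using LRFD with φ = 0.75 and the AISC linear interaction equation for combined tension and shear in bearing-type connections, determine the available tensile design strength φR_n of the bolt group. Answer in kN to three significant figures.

916 kN

A_b = π·20²/4 = 314.2 mm²; f_rv = 248 × 1000 / (7 × 314.2) = 112.8 MPa.
F'_nt = 1.3 F_nt − (F_nt / φF_nv) f_rv = 1.3·620 − (620/(0.75·372))·112.8 = 555.4 MPa, capped at F_nt → F'_nt = 555.4 MPa.
R_n = F'_nt · A_b · n = 555.4 × 314.2 × 7 / 1000 = 1221 kN.
Design strength φR_n = 0.75 × 1221 = 916 kN.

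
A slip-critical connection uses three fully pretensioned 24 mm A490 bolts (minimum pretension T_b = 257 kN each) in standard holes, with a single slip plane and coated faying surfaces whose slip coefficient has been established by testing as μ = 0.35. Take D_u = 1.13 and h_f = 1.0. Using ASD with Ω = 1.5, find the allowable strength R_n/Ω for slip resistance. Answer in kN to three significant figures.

203 kN

R_n = μ · D_u · h_f · T_b · n_s · n_b = 0.35 × 1.13 × 1.0 × 257 × 1 × 3 = 304.9 kN.
Allowable strength R_n/Ω = 304.9 / 1.5 = 203 kN.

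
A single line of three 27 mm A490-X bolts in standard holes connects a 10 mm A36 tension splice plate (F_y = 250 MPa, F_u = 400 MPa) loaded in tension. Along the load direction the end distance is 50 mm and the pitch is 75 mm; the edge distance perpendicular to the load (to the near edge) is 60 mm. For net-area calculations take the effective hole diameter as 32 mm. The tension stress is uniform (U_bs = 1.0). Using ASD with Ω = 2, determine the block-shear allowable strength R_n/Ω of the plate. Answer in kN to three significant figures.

Shear plane L_v = 50 + 2·75 = 200 mm; A_gv = 200 × 10 = 2000 mm².
A_nv = (200 − 2.5·32) × 10 = 1200 mm².
A_nt = (60 − 0.5·32) × 10 = 440 mm².
0.6 F_u A_nv = 288 kN; 0.6 F_y A_gv = 300 kN → shear rupture governs the shear term.
R_n = 288 + 1.0 × 400 × 440 / 1000 = 464 kN.
Allowable strength R_n/Ω = 464 / 2 = 232 kN.

232 kN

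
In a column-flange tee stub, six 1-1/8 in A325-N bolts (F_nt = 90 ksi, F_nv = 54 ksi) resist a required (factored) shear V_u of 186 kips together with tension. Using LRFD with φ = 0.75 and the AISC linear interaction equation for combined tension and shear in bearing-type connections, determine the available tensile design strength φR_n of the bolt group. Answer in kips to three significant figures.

A_b = π·1.125²/4 = 0.994 in²; f_rv = 186 / (6 × 0.994) = 31.19 ksi.
F'_nt = 1.3 F_nt − (F_nt / φF_nv) f_rv = 1.3·90 − (90/(0.75·54))·31.19 = 47.7 ksi, capped at F_nt → F'_nt = 47.7 ksi.
R_n = F'_nt · A_b · n = 47.7 × 0.994 × 6 = 284.5 kips.
Design strength φR_n = 0.75 × 284.5 = 213 kips.

213 kips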